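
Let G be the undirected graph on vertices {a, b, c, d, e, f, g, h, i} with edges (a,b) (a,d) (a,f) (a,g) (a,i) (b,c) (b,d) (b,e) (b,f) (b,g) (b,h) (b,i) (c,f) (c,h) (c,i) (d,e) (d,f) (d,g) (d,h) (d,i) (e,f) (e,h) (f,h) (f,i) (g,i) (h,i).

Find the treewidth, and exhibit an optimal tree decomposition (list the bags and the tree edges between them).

Treewidth 4.
One such decomposition:
Bags: B1 = {b, d, f, h, i}  B2 = {b, d, e, f, h}  B3 = {a, b, d, f, i}  B4 = {a, b, d, g, i}  B5 = {b, c, f, h, i}
Tree: B1–B2, B1–B3, B3–B4, B1–B5

Every bag has size at most 5, so the width is 5 − 1 = 4 and tw(G) ≤ 4. For the lower bound, the 5 vertices {a, b, d, g, i} are pairwise adjacent, and any tree decomposition puts a clique entirely inside one bag — forcing width ≥ 4. Combining the bounds, tw(G) = 4.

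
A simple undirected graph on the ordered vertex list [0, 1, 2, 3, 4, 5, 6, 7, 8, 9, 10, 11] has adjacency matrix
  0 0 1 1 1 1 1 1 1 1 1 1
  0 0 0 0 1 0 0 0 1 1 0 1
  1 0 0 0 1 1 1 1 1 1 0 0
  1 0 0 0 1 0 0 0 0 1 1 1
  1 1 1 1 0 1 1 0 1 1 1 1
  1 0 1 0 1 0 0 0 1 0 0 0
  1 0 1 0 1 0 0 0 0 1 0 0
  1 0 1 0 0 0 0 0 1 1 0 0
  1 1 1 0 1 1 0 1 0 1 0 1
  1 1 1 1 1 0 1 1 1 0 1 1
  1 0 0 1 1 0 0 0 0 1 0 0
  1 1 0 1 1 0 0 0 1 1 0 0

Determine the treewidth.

A width-4 tree decomposition is:
Bags: B1 = {0, 2, 4, 8, 9}  B2 = {0, 4, 8, 9, 11}  B3 = {0, 2, 4, 6, 9}  B4 = {0, 3, 4, 9, 11}  B5 = {0, 2, 7, 8, 9}  B6 = {1, 4, 8, 9, 11}  B7 = {0, 2, 4, 5, 8}  B8 = {0, 3, 4, 9, 10}
Tree: B1–B2, B1–B3, B2–B4, B1–B5, B2–B6, B1–B7, B4–B8
Every bag has size at most 5, so the width is 5 − 1 = 4 and tw(G) ≤ 4. On the other hand G contains the 5-clique {0, 3, 4, 9, 10}. A clique must lie in a single bag of any decomposition, so no decomposition can have width below 4. Hence tw(G) = 4 exactly.

4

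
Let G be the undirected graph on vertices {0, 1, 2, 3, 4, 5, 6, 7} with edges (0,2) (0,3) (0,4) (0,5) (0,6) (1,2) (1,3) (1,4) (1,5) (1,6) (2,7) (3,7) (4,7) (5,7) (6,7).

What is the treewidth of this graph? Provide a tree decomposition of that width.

Each bag holds 4 vertices, so the decomposition has width 3, which upper-bounds the treewidth. For the lower bound: the 4 vertex sets {1,3}, {2,7}, {0}, {6} are disjoint, each induces a connected subgraph, and every pair is joined by at least one edge of G. Contracting each set to a single vertex therefore yields K_{4} as a minor, and since treewidth is minor-monotone, tw(G) ≥ tw(K_{4}) = 3. Therefore the treewidth is 3.

Treewidth 3.
One such decomposition:
Bags: B1 = {0, 1, 3, 7}  B2 = {0, 1, 2, 7}  B3 = {0, 1, 6, 7}  B4 = {0, 1, 5, 7}  B5 = {0, 1, 4, 7}
Tree: B1–B2, B2–B3, B3–B4, B4–B5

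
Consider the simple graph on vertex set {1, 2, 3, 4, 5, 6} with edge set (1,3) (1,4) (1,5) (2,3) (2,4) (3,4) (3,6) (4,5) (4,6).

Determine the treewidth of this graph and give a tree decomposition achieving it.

Every bag has size at most 3, so the width is 3 − 1 = 2 and tw(G) ≤ 2. Conversely, {1, 3, 4} is a clique of size 3, and the vertices of any clique must share a bag in every tree decomposition; so some bag has ≥ 3 vertices and tw(G) ≥ 2. Combining the bounds, tw(G) = 2.

Treewidth 2.
One such decomposition:
Bags: B1 = {1, 3, 4}  B2 = {1, 4, 5}  B3 = {2, 3, 4}  B4 = {3, 4, 6}
Tree: B1–B2, B1–B3, B1–B4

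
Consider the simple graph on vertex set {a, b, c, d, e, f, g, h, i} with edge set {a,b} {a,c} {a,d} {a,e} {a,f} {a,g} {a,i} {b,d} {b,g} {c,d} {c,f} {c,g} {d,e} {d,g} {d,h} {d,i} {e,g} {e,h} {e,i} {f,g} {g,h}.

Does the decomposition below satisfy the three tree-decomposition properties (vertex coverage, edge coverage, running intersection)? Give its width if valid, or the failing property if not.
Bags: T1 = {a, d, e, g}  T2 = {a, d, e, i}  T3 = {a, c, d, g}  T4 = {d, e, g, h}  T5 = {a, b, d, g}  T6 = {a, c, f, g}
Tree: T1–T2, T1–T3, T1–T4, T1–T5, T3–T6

Yes; width 3.

Every vertex of G appears in some bag (union = {a, b, c, d, e, f, g, h, i}); every edge is covered by a bag; and for each vertex v the set of bags containing v is connected in the bag tree. The decomposition is therefore valid. The largest bag has 4 vertices, so the width is 3.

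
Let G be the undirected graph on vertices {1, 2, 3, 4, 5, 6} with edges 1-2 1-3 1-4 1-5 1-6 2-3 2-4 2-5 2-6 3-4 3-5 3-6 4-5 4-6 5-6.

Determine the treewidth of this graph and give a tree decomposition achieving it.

Treewidth 5.
Bags: B1 = {1, 2, 3, 4, 5, 6}
Tree: (single bag)

With just one bag of size 6, the width is 6 − 1 = 5, so tw(G) ≤ 5. Conversely, {1, 2, 3, 4, 5, 6} is a clique of size 6, and the vertices of any clique must share a bag in every tree decomposition; so some bag has ≥ 6 vertices and tw(G) ≥ 5. Therefore the treewidth is 5.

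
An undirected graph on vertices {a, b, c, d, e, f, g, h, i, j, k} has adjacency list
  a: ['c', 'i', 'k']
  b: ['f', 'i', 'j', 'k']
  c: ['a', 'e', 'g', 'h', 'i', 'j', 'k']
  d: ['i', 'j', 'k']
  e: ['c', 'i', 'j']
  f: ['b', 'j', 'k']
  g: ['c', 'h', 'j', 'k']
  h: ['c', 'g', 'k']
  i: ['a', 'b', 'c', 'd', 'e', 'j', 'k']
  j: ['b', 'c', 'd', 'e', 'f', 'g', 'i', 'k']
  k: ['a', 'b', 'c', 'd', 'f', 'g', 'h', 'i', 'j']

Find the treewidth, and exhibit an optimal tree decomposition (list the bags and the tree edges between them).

Treewidth 3.
One optimal decomposition is:
Bags: B1 = {c, i, j, k}  B2 = {d, i, j, k}  B3 = {c, g, j, k}  B4 = {b, i, j, k}  B5 = {c, e, i, j}  B6 = {a, c, i, k}  B7 = {b, f, j, k}  B8 = {c, g, h, k}
Tree: B1–B2, B1–B3, B1–B4, B1–B5, B1–B6, B4–B7, B3–B8

Every bag has size at most 4, so the width is 4 − 1 = 3 and tw(G) ≤ 3. Conversely, {c, e, i, j} is a clique of size 4, and the vertices of any clique must share a bag in every tree decomposition; so some bag has ≥ 4 vertices and tw(G) ≥ 3. The upper and lower bounds meet at 3, so that is the treewidth.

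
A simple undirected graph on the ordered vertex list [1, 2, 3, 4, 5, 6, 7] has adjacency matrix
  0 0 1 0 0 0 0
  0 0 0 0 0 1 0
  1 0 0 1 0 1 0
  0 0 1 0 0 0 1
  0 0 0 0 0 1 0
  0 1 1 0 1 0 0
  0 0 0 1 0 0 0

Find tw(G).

A width-1 tree decomposition is:
Bags: B1 = {2, 6}  B2 = {3, 6}  B3 = {1, 3}  B4 = {5, 6}  B5 = {3, 4}  B6 = {4, 7}
Tree: B1–B2, B2–B3, B2–B4, B2–B5, B5–B6
Each bag holds 2 vertices, so the decomposition has width 1, which upper-bounds the treewidth. Since G has at least one edge (e.g. 6–2), it is not an edgeless graph, so tw(G) ≥ 1. Combining the bounds, tw(G) = 1.

1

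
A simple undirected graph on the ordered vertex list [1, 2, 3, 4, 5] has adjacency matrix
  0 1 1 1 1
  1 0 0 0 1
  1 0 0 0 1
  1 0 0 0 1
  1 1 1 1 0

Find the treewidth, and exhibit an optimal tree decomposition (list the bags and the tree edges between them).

The largest bag has 3 vertices, giving width 2; this decomposition certifies tw(G) ≤ 2. On the other hand G contains the 3-clique {1, 2, 5}. A clique must lie in a single bag of any decomposition, so no decomposition can have width below 2. The upper and lower bounds meet at 2, so that is the treewidth.

Treewidth 2.
One optimal decomposition is:
Bags: B1 = {1, 3, 5}  B2 = {1, 4, 5}  B3 = {1, 2, 5}
Tree: B1–B2, B2–B3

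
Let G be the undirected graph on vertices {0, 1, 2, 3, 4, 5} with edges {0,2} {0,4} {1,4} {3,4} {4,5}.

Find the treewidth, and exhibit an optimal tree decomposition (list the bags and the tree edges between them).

Treewidth 1.
Bags: B1 = {1, 4}  B2 = {0, 4}  B3 = {0, 2}  B4 = {3, 4}  B5 = {4, 5}
Tree: B1–B2, B2–B3, B2–B4, B1–B5

The largest bag has 2 vertices, giving width 1; this decomposition certifies tw(G) ≤ 1. Any graph with an edge has treewidth ≥ 1, and G has the edge 4–1. Combining the bounds, tw(G) = 1.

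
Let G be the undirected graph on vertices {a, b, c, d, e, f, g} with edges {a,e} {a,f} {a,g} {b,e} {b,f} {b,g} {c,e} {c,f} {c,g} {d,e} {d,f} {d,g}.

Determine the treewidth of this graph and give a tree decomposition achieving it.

The largest bag has 4 vertices, giving width 3; this decomposition certifies tw(G) ≤ 3. For the lower bound: the 4 vertex sets {b,e}, {c,g}, {f}, {a} are disjoint, each induces a connected subgraph, and every pair is joined by at least one edge of G. Contracting each set to a single vertex therefore yields K_{4} as a minor, and since treewidth is minor-monotone, tw(G) ≥ tw(K_{4}) = 3. The upper and lower bounds meet at 3, so that is the treewidth.

Treewidth 3.
Bags: B1 = {b, e, f, g}  B2 = {c, e, f, g}  B3 = {a, e, f, g}  B4 = {d, e, f, g}
Tree: B1–B2, B2–B3, B3–B4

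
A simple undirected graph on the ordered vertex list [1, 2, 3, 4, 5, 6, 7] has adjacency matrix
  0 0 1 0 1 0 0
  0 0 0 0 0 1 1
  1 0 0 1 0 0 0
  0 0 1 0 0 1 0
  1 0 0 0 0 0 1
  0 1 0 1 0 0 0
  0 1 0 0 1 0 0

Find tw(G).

2

A width-2 tree decomposition is:
Bags: B1 = {1, 3, 4}  B2 = {1, 4, 6}  B3 = {1, 2, 6}  B4 = {1, 2, 7}  B5 = {1, 5, 7}
Tree: B1–B2, B2–B3, B3–B4, B4–B5
Every bag has size at most 3, so the width is 3 − 1 = 2 and tw(G) ≤ 2. For the lower bound, G contains the cycle 1–3–4–6–2–7–5–1, so G is not a forest; only forests have treewidth ≤ 1, hence tw(G) ≥ 2. The upper and lower bounds meet at 2, so that is the treewidth.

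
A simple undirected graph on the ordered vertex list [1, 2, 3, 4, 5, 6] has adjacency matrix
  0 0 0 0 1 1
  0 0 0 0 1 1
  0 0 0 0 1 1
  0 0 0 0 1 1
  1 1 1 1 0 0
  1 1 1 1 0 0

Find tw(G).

A width-2 tree decomposition is:
Bags: B1 = {1, 5, 6}  B2 = {4, 5, 6}  B3 = {2, 5, 6}  B4 = {3, 5, 6}
Tree: B1–B2, B2–B3, B3–B4
The largest bag has 3 vertices, giving width 2; this decomposition certifies tw(G) ≤ 2. Since 1–6–4–5–1 is a cycle in G, G is not acyclic. Forests are exactly the graphs of treewidth ≤ 1, so tw(G) ≥ 2. Therefore the treewidth is 2.

2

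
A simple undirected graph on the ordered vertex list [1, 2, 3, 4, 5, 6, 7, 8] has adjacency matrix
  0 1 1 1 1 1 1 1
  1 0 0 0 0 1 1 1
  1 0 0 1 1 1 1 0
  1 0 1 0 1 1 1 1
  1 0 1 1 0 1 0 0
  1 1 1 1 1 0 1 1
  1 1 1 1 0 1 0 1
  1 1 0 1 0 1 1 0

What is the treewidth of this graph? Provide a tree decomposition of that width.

Treewidth 4.
Bags: B1 = {1, 4, 6, 7, 8}  B2 = {1, 2, 6, 7, 8}  B3 = {1, 3, 4, 6, 7}  B4 = {1, 3, 4, 5, 6}
Tree: B1–B2, B1–B3, B3–B4

The largest bag has 5 vertices, giving width 4; this decomposition certifies tw(G) ≤ 4. Conversely, {1, 2, 6, 7, 8} is a clique of size 5, and the vertices of any clique must share a bag in every tree decomposition; so some bag has ≥ 5 vertices and tw(G) ≥ 4. Combining the bounds, tw(G) = 4.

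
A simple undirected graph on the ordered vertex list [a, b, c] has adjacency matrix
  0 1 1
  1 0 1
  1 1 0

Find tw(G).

2

A width-2 tree decomposition is:
Bags: B1 = {a, b, c}
Tree: (single bag)
With just one bag of size 3, the width is 3 − 1 = 2, so tw(G) ≤ 2. On the other hand G contains the 3-clique {a, b, c}. A clique must lie in a single bag of any decomposition, so no decomposition can have width below 2. Therefore the treewidth is 2.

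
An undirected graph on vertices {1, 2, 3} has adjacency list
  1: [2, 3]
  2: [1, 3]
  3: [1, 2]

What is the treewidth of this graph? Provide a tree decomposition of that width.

A single bag containing all 3 vertices is trivially a valid decomposition of width 2. Conversely, {1, 2, 3} is a clique of size 3, and the vertices of any clique must share a bag in every tree decomposition; so some bag has ≥ 3 vertices and tw(G) ≥ 2. The upper and lower bounds meet at 2, so that is the treewidth.

Treewidth 2.
Bags: B1 = {1, 2, 3}
Tree: (single bag)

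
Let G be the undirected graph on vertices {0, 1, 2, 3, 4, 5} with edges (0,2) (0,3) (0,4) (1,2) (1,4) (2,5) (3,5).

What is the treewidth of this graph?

A width-2 tree decomposition is:
Bags: B1 = {1, 2, 4}  B2 = {0, 2, 4}  B3 = {0, 2, 5}  B4 = {0, 3, 5}
Tree: B1–B2, B2–B3, B3–B4
The largest bag has 3 vertices, giving width 2; this decomposition certifies tw(G) ≤ 2. For the lower bound, G contains the cycle 1–4–0–2–1, so G is not a forest; only forests have treewidth ≤ 1, hence tw(G) ≥ 2. Hence tw(G) = 2 exactly.

2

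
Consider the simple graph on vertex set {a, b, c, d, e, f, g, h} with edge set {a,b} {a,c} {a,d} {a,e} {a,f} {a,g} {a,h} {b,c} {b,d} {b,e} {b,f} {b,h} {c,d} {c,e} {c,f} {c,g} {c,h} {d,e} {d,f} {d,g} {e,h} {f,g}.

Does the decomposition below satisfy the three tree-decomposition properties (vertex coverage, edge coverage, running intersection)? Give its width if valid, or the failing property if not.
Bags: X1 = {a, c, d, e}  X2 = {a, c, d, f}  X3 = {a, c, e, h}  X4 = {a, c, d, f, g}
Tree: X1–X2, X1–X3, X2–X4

No — vertex b appears in no bag.

A tree decomposition must satisfy three properties: every vertex lies in some bag; for every edge, both endpoints lie together in some bag; and for every vertex, the bags containing it form a connected subtree. Here vertex b appears in no bag, so the decomposition is invalid.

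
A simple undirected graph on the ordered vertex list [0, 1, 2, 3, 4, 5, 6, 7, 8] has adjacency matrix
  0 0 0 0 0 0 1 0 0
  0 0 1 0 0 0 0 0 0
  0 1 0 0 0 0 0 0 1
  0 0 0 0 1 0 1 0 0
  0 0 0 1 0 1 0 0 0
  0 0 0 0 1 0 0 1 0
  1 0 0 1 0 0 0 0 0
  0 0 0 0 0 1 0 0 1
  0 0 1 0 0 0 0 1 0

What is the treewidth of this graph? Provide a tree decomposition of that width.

Treewidth 1.
Bags: B1 = {0, 6}  B2 = {3, 6}  B3 = {3, 4}  B4 = {4, 5}  B5 = {5, 7}  B6 = {7, 8}  B7 = {2, 8}  B8 = {1, 2}
Tree: B1–B2, B2–B3, B3–B4, B4–B5, B5–B6, B6–B7, B7–B8

Every bag has size at most 2, so the width is 2 − 1 = 1 and tw(G) ≤ 1. Any graph with an edge has treewidth ≥ 1, and G has the edge 0–6. The upper and lower bounds meet at 1, so that is the treewidth.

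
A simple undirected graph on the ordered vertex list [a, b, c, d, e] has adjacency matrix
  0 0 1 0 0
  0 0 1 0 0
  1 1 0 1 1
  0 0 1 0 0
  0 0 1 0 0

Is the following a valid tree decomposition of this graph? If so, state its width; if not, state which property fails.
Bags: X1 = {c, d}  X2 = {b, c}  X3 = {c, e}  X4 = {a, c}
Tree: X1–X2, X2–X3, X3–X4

Every vertex of G appears in some bag (union = {a, b, c, d, e}); every edge is covered by a bag; and for each vertex v the set of bags containing v is connected in the bag tree. The decomposition is therefore valid. The largest bag has 2 vertices, so the width is 1.

Yes; width 1.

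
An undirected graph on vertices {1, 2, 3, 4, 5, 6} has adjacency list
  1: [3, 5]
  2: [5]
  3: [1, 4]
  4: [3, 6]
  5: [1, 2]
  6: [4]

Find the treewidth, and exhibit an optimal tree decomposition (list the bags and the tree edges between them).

Treewidth 1.
One optimal decomposition is:
Bags: B1 = {4, 6}  B2 = {3, 4}  B3 = {1, 3}  B4 = {1, 5}  B5 = {2, 5}
Tree: B1–B2, B2–B3, B3–B4, B4–B5

The largest bag has 2 vertices, giving width 1; this decomposition certifies tw(G) ≤ 1. Any graph with an edge has treewidth ≥ 1, and G has the edge 6–4. Hence tw(G) = 1 exactly.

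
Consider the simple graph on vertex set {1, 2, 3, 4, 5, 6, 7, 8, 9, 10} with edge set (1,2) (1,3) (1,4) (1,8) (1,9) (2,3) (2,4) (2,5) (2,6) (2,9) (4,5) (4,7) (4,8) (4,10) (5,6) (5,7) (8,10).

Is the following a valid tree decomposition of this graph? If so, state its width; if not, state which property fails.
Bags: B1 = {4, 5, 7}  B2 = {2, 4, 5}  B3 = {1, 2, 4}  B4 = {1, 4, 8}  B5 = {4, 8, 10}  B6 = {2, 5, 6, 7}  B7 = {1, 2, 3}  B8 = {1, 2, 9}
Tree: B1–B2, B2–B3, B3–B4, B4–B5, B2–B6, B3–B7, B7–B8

No — bags containing vertex 7 are not connected in the tree.

A tree decomposition must satisfy three properties: every vertex lies in some bag; for every edge, both endpoints lie together in some bag; and for every vertex, the bags containing it form a connected subtree. Here bags containing vertex 7 are not connected in the tree, so the decomposition is invalid.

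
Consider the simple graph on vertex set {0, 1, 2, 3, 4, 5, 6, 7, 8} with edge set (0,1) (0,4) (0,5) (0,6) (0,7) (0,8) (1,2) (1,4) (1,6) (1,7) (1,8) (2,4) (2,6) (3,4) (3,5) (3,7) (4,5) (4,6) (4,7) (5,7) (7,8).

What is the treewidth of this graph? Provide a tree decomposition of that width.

The largest bag has 4 vertices, giving width 3; this decomposition certifies tw(G) ≤ 3. For the lower bound, the 4 vertices {0, 1, 7, 8} are pairwise adjacent, and any tree decomposition puts a clique entirely inside one bag — forcing width ≥ 3. Hence tw(G) = 3 exactly.

Treewidth 3.
One such decomposition:
Bags: B1 = {0, 1, 4, 7}  B2 = {0, 1, 4, 6}  B3 = {0, 4, 5, 7}  B4 = {3, 4, 5, 7}  B5 = {0, 1, 7, 8}  B6 = {1, 2, 4, 6}
Tree: B1–B2, B1–B3, B3–B4, B1–B5, B2–B6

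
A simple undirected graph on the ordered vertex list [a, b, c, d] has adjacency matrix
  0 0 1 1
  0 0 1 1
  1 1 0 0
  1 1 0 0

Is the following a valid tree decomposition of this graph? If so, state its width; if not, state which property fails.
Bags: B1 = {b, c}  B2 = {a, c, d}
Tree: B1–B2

No — edge (d,b) lies in no bag.

A tree decomposition must satisfy three properties: every vertex lies in some bag; for every edge, both endpoints lie together in some bag; and for every vertex, the bags containing it form a connected subtree. Here edge (d,b) lies in no bag, so the decomposition is invalid.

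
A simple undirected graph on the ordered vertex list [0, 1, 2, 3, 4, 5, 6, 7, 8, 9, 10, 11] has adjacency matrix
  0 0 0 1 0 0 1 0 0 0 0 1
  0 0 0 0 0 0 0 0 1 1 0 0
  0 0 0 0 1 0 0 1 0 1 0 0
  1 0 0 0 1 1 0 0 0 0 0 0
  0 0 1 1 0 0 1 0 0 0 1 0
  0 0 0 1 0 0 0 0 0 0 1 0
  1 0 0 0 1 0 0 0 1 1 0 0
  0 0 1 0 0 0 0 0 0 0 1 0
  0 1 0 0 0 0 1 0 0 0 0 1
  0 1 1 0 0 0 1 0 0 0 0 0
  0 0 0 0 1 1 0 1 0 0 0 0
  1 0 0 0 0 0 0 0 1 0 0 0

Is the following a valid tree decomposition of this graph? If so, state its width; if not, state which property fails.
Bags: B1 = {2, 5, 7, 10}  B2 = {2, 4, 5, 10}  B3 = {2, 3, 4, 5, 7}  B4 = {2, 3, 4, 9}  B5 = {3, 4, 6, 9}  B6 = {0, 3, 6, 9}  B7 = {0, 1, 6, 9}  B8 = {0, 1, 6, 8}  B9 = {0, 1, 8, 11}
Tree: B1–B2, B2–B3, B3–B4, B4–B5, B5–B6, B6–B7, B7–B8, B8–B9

No — bags containing vertex 7 are not connected in the tree.

A tree decomposition must satisfy three properties: every vertex lies in some bag; for every edge, both endpoints lie together in some bag; and for every vertex, the bags containing it form a connected subtree. Here bags containing vertex 7 are not connected in the tree, so the decomposition is invalid.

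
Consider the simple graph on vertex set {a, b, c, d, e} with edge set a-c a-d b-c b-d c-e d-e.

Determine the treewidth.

A width-2 tree decomposition is:
Bags: B1 = {a, c, d}  B2 = {b, c, d}  B3 = {c, d, e}
Tree: B1–B2, B2–B3
Every bag has size at most 3, so the width is 3 − 1 = 2 and tw(G) ≤ 2. Since a–d–b–c–a is a cycle in G, G is not acyclic. Forests are exactly the graphs of treewidth ≤ 1, so tw(G) ≥ 2. Hence tw(G) = 2 exactly.

2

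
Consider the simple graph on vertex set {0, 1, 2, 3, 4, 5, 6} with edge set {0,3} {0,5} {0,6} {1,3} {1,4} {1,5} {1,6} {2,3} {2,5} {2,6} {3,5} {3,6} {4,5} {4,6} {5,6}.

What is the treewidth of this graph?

3

A width-3 tree decomposition is:
Bags: B1 = {1, 3, 5, 6}  B2 = {0, 3, 5, 6}  B3 = {1, 4, 5, 6}  B4 = {2, 3, 5, 6}
Tree: B1–B2, B1–B3, B2–B4
Every bag has size at most 4, so the width is 4 − 1 = 3 and tw(G) ≤ 3. Conversely, {0, 3, 5, 6} is a clique of size 4, and the vertices of any clique must share a bag in every tree decomposition; so some bag has ≥ 4 vertices and tw(G) ≥ 3. Therefore the treewidth is 3.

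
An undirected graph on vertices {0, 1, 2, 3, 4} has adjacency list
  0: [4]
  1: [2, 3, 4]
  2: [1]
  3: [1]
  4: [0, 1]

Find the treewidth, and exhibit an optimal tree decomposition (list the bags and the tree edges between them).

Treewidth 1.
Bags: B1 = {1, 2}  B2 = {1, 3}  B3 = {1, 4}  B4 = {0, 4}
Tree: B1–B2, B2–B3, B3–B4

The largest bag has 2 vertices, giving width 1; this decomposition certifies tw(G) ≤ 1. G has an edge, so its treewidth is at least 1. Combining the bounds, tw(G) = 1.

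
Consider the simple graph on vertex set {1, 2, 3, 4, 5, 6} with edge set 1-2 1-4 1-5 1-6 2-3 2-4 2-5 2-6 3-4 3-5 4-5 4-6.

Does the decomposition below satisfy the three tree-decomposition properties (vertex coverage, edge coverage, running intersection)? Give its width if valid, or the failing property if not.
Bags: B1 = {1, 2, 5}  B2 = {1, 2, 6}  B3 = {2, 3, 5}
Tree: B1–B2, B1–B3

No — vertex 4 appears in no bag.

A tree decomposition must satisfy three properties: every vertex lies in some bag; for every edge, both endpoints lie together in some bag; and for every vertex, the bags containing it form a connected subtree. Here vertex 4 appears in no bag, so the decomposition is invalid.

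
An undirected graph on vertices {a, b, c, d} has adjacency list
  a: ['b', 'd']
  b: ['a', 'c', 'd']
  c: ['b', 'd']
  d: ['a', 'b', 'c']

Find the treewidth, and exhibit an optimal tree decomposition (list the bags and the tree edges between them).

Treewidth 2.
One optimal decomposition is:
Bags: B1 = {b, c, d}  B2 = {a, b, d}
Tree: B1–B2

The largest bag has 3 vertices, giving width 2; this decomposition certifies tw(G) ≤ 2. On the other hand G contains the 3-clique {b, c, d}. A clique must lie in a single bag of any decomposition, so no decomposition can have width below 2. Hence tw(G) = 2 exactly.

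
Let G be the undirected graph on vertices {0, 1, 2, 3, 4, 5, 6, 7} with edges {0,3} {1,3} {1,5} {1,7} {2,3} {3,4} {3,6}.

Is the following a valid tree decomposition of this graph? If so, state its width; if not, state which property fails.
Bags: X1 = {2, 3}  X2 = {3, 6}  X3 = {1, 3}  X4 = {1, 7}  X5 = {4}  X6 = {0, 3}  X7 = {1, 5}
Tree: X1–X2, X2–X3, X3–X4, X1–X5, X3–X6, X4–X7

No — edge (3,4) lies in no bag.

A tree decomposition must satisfy three properties: every vertex lies in some bag; for every edge, both endpoints lie together in some bag; and for every vertex, the bags containing it form a connected subtree. Here edge (3,4) lies in no bag, so the decomposition is invalid.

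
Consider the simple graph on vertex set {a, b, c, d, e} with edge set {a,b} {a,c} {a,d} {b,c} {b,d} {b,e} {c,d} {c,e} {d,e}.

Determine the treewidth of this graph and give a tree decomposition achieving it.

The largest bag has 4 vertices, giving width 3; this decomposition certifies tw(G) ≤ 3. On the other hand G contains the 4-clique {b, c, d, e}. A clique must lie in a single bag of any decomposition, so no decomposition can have width below 3. The upper and lower bounds meet at 3, so that is the treewidth.

Treewidth 3.
Bags: B1 = {a, b, c, d}  B2 = {b, c, d, e}
Tree: B1–B2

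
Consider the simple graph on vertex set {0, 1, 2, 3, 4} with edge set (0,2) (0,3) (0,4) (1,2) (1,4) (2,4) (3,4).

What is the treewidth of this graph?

2

A width-2 tree decomposition is:
Bags: B1 = {0, 2, 4}  B2 = {1, 2, 4}  B3 = {0, 3, 4}
Tree: B1–B2, B1–B3
Each bag holds 3 vertices, so the decomposition has width 2, which upper-bounds the treewidth. Conversely, {0, 2, 4} is a clique of size 3, and the vertices of any clique must share a bag in every tree decomposition; so some bag has ≥ 3 vertices and tw(G) ≥ 2. Combining the bounds, tw(G) = 2.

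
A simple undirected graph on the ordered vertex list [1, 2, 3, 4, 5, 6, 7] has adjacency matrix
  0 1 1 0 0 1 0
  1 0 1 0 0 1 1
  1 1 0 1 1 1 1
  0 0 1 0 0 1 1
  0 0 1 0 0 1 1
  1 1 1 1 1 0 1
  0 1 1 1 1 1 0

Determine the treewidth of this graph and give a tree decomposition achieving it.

Treewidth 3.
One optimal decomposition is:
Bags: B1 = {2, 3, 6, 7}  B2 = {1, 2, 3, 6}  B3 = {3, 4, 6, 7}  B4 = {3, 5, 6, 7}
Tree: B1–B2, B1–B3, B1–B4

The largest bag has 4 vertices, giving width 3; this decomposition certifies tw(G) ≤ 3. Conversely, {1, 2, 3, 6} is a clique of size 4, and the vertices of any clique must share a bag in every tree decomposition; so some bag has ≥ 4 vertices and tw(G) ≥ 3. The upper and lower bounds meet at 3, so that is the treewidth.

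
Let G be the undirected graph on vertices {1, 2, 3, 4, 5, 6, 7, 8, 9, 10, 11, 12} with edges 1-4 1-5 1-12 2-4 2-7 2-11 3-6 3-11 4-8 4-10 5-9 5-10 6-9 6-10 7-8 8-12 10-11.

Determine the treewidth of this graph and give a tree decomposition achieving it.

Treewidth 3.
One optimal decomposition is:
Bags: B1 = {3, 6, 9, 11}  B2 = {6, 9, 10, 11}  B3 = {5, 9, 10, 11}  B4 = {2, 5, 10, 11}  B5 = {2, 4, 5, 10}  B6 = {1, 2, 4, 5}  B7 = {1, 2, 4, 7}  B8 = {1, 4, 7, 8}  B9 = {1, 7, 8, 12}
Tree: B1–B2, B2–B3, B3–B4, B4–B5, B5–B6, B6–B7, B7–B8, B8–B9

The largest bag has 4 vertices, giving width 3; this decomposition certifies tw(G) ≤ 3. For the lower bound: the 4 vertex sets {3,6,9}, {11}, {10}, {1,2,4,5} are disjoint, each induces a connected subgraph, and every pair is joined by at least one edge of G. Contracting each set to a single vertex therefore yields K_{4} as a minor, and since treewidth is minor-monotone, tw(G) ≥ tw(K_{4}) = 3. The upper and lower bounds meet at 3, so that is the treewidth.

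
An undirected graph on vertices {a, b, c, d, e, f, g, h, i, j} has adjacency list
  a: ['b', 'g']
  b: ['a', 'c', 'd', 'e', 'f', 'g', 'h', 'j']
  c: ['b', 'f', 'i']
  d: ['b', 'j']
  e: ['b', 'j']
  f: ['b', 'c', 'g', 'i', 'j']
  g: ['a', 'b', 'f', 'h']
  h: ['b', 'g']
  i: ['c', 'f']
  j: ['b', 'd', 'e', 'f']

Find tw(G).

A width-2 tree decomposition is:
Bags: B1 = {b, f, j}  B2 = {b, f, g}  B3 = {b, g, h}  B4 = {b, d, j}  B5 = {b, c, f}  B6 = {b, e, j}  B7 = {c, f, i}  B8 = {a, b, g}
Tree: B1–B2, B2–B3, B1–B4, B2–B5, B4–B6, B5–B7, B3–B8
Every bag has size at most 3, so the width is 3 − 1 = 2 and tw(G) ≤ 2. On the other hand G contains the 3-clique {b, d, j}. A clique must lie in a single bag of any decomposition, so no decomposition can have width below 2. Combining the bounds, tw(G) = 2.

2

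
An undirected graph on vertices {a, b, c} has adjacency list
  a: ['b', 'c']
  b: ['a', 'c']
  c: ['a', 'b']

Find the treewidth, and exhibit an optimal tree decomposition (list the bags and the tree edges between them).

A single bag containing all 3 vertices is trivially a valid decomposition of width 2. For the lower bound, the 3 vertices {a, b, c} are pairwise adjacent, and any tree decomposition puts a clique entirely inside one bag — forcing width ≥ 2. The upper and lower bounds meet at 2, so that is the treewidth.

Treewidth 2.
One such decomposition:
Bags: B1 = {a, b, c}
Tree: (single bag)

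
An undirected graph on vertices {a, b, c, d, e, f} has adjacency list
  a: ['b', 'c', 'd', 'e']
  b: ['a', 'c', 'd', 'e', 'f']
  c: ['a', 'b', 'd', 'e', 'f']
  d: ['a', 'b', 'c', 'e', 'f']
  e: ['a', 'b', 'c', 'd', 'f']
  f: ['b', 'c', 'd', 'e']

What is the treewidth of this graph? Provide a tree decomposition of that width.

Each bag holds 5 vertices, so the decomposition has width 4, which upper-bounds the treewidth. Conversely, {b, c, d, e, f} is a clique of size 5, and the vertices of any clique must share a bag in every tree decomposition; so some bag has ≥ 5 vertices and tw(G) ≥ 4. Therefore the treewidth is 4.

Treewidth 4.
One such decomposition:
Bags: B1 = {a, b, c, d, e}  B2 = {b, c, d, e, f}
Tree: B1–B2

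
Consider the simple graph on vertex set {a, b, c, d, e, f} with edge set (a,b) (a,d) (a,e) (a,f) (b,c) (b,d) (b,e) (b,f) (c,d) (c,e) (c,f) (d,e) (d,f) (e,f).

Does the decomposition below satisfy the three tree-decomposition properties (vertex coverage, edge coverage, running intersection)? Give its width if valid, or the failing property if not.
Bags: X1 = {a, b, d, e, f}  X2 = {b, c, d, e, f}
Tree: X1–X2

Yes; width 4.

Vertex coverage: the bags together contain {a, b, c, d, e, f}, the full vertex set. Edge coverage: each edge of G has both endpoints in at least one bag. Running intersection: for every vertex, the bags containing it form a connected subtree. All three properties hold, so this is a valid tree decomposition of width max|bag| − 1 = 4, and hence tw(G) ≤ 4.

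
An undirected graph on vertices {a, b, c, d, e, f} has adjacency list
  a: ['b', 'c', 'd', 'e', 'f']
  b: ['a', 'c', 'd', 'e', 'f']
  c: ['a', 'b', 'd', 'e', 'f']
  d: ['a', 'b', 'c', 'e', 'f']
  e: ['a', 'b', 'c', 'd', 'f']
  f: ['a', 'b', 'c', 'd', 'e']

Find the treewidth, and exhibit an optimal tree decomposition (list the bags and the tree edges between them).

Treewidth 5.
One such decomposition:
Bags: B1 = {a, b, c, d, e, f}
Tree: (single bag)

A single bag containing all 6 vertices is trivially a valid decomposition of width 5. On the other hand G contains the 6-clique {a, b, c, d, e, f}. A clique must lie in a single bag of any decomposition, so no decomposition can have width below 5. The upper and lower bounds meet at 5, so that is the treewidth.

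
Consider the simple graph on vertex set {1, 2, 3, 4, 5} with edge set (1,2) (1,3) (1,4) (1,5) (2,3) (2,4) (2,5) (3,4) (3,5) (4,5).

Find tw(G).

4

A width-4 tree decomposition is:
Bags: B1 = {1, 2, 3, 4, 5}
Tree: (single bag)
A single bag containing all 5 vertices is trivially a valid decomposition of width 4. For the lower bound, the 5 vertices {1, 2, 3, 4, 5} are pairwise adjacent, and any tree decomposition puts a clique entirely inside one bag — forcing width ≥ 4. The upper and lower bounds meet at 4, so that is the treewidth.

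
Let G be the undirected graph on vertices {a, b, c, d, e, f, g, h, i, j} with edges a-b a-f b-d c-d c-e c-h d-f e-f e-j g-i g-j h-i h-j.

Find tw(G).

2

A width-2 tree decomposition is:
Bags: B1 = {g, h, i}  B2 = {g, h, j}  B3 = {c, h, j}  B4 = {c, e, j}  B5 = {c, d, e}  B6 = {d, e, f}  B7 = {b, d, f}  B8 = {a, b, f}
Tree: B1–B2, B2–B3, B3–B4, B4–B5, B5–B6, B6–B7, B7–B8
Each bag holds 3 vertices, so the decomposition has width 2, which upper-bounds the treewidth. The edges i–g–j–h–i form a cycle, so G is not a tree and its treewidth is at least 2. Combining the bounds, tw(G) = 2.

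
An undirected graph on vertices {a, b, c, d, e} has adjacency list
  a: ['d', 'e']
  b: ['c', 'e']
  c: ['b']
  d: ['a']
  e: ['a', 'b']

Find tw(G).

1

A width-1 tree decomposition is:
Bags: B1 = {b, c}  B2 = {b, e}  B3 = {a, e}  B4 = {a, d}
Tree: B1–B2, B2–B3, B3–B4
The largest bag has 2 vertices, giving width 1; this decomposition certifies tw(G) ≤ 1. Since G has at least one edge (e.g. c–b), it is not an edgeless graph, so tw(G) ≥ 1. Hence tw(G) = 1 exactly.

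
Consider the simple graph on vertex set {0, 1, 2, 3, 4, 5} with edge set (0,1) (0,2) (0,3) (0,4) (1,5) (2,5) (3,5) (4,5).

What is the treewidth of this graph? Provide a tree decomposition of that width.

The largest bag has 3 vertices, giving width 2; this decomposition certifies tw(G) ≤ 2. The edges 4–5–2–0–4 form a cycle, so G is not a tree and its treewidth is at least 2. The upper and lower bounds meet at 2, so that is the treewidth.

Treewidth 2.
One such decomposition:
Bags: B1 = {0, 4, 5}  B2 = {0, 2, 5}  B3 = {0, 1, 5}  B4 = {0, 3, 5}
Tree: B1–B2, B2–B3, B3–B4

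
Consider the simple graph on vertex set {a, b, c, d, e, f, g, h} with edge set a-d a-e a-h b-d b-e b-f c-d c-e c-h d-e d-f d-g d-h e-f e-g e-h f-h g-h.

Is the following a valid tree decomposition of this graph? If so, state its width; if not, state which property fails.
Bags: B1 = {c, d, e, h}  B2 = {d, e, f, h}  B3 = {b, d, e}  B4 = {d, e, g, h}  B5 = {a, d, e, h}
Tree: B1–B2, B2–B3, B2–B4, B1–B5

A tree decomposition must satisfy three properties: every vertex lies in some bag; for every edge, both endpoints lie together in some bag; and for every vertex, the bags containing it form a connected subtree. Here edge (f,b) lies in no bag, so the decomposition is invalid.

No — edge (f,b) lies in no bag.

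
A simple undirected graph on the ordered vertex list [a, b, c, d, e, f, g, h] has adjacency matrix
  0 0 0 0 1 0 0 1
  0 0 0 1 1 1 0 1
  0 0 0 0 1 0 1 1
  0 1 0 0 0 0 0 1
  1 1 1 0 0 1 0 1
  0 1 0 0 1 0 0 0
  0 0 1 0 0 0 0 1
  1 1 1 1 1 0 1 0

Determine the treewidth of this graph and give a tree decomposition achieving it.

Each bag holds 3 vertices, so the decomposition has width 2, which upper-bounds the treewidth. For the lower bound, the 3 vertices {b, d, h} are pairwise adjacent, and any tree decomposition puts a clique entirely inside one bag — forcing width ≥ 2. Hence tw(G) = 2 exactly.

Treewidth 2.
Bags: B1 = {b, e, f}  B2 = {b, e, h}  B3 = {c, e, h}  B4 = {b, d, h}  B5 = {a, e, h}  B6 = {c, g, h}
Tree: B1–B2, B2–B3, B2–B4, B3–B5, B3–B6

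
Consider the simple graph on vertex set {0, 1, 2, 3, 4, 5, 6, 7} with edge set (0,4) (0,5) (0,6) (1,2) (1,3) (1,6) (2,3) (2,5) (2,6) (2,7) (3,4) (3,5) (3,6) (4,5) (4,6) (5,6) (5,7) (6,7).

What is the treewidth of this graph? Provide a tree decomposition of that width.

The largest bag has 4 vertices, giving width 3; this decomposition certifies tw(G) ≤ 3. For the lower bound, the 4 vertices {1, 2, 3, 6} are pairwise adjacent, and any tree decomposition puts a clique entirely inside one bag — forcing width ≥ 3. Hence tw(G) = 3 exactly.

Treewidth 3.
One optimal decomposition is:
Bags: B1 = {2, 3, 5, 6}  B2 = {1, 2, 3, 6}  B3 = {3, 4, 5, 6}  B4 = {2, 5, 6, 7}  B5 = {0, 4, 5, 6}
Tree: B1–B2, B1–B3, B1–B4, B3–B5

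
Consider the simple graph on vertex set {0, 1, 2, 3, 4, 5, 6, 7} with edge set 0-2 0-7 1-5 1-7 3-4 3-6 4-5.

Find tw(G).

A width-1 tree decomposition is:
Bags: B1 = {3, 6}  B2 = {3, 4}  B3 = {4, 5}  B4 = {1, 5}  B5 = {1, 7}  B6 = {0, 7}  B7 = {0, 2}
Tree: B1–B2, B2–B3, B3–B4, B4–B5, B5–B6, B6–B7
Every bag has size at most 2, so the width is 2 − 1 = 1 and tw(G) ≤ 1. G has an edge, so its treewidth is at least 1. The upper and lower bounds meet at 1, so that is the treewidth.

1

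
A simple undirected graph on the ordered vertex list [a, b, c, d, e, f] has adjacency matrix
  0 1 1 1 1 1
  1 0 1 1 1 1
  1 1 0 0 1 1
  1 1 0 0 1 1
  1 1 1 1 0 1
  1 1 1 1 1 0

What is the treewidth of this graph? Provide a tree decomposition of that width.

Each bag holds 5 vertices, so the decomposition has width 4, which upper-bounds the treewidth. Conversely, {a, b, d, e, f} is a clique of size 5, and the vertices of any clique must share a bag in every tree decomposition; so some bag has ≥ 5 vertices and tw(G) ≥ 4. The upper and lower bounds meet at 4, so that is the treewidth.

Treewidth 4.
One such decomposition:
Bags: B1 = {a, b, d, e, f}  B2 = {a, b, c, e, f}
Tree: B1–B2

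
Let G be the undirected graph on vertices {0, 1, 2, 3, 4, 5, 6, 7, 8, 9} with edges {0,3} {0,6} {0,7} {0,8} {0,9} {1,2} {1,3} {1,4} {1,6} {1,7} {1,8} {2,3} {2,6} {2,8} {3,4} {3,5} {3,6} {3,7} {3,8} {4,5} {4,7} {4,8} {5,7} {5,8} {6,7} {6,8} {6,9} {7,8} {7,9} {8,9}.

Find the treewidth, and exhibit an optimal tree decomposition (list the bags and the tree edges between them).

The largest bag has 5 vertices, giving width 4; this decomposition certifies tw(G) ≤ 4. For the lower bound, the 5 vertices {0, 6, 7, 8, 9} are pairwise adjacent, and any tree decomposition puts a clique entirely inside one bag — forcing width ≥ 4. Hence tw(G) = 4 exactly.

Treewidth 4.
Bags: B1 = {1, 3, 4, 7, 8}  B2 = {1, 3, 6, 7, 8}  B3 = {3, 4, 5, 7, 8}  B4 = {0, 3, 6, 7, 8}  B5 = {1, 2, 3, 6, 8}  B6 = {0, 6, 7, 8, 9}
Tree: B1–B2, B1–B3, B2–B4, B2–B5, B4–B6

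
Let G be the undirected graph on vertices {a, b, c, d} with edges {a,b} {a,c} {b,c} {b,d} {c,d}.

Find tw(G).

A width-2 tree decomposition is:
Bags: B1 = {a, b, c}  B2 = {b, c, d}
Tree: B1–B2
The largest bag has 3 vertices, giving width 2; this decomposition certifies tw(G) ≤ 2. On the other hand G contains the 3-clique {b, c, d}. A clique must lie in a single bag of any decomposition, so no decomposition can have width below 2. Combining the bounds, tw(G) = 2.

2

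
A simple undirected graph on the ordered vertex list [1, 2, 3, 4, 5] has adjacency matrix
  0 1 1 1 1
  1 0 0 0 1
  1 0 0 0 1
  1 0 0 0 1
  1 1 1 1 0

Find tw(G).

A width-2 tree decomposition is:
Bags: B1 = {1, 3, 5}  B2 = {1, 4, 5}  B3 = {1, 2, 5}
Tree: B1–B2, B2–B3
Each bag holds 3 vertices, so the decomposition has width 2, which upper-bounds the treewidth. Conversely, {1, 2, 5} is a clique of size 3, and the vertices of any clique must share a bag in every tree decomposition; so some bag has ≥ 3 vertices and tw(G) ≥ 2. Hence tw(G) = 2 exactly.

2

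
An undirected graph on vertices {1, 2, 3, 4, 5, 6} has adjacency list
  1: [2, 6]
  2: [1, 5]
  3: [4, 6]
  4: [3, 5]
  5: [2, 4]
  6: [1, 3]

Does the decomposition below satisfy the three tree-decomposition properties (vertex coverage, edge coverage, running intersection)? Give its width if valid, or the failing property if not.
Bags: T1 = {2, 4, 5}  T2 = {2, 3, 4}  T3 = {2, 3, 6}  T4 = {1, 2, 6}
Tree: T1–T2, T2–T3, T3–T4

Yes; width 2.

Vertex coverage: the bags together contain {1, 2, 3, 4, 5, 6}, the full vertex set. Edge coverage: each edge of G has both endpoints in at least one bag. Running intersection: for every vertex, the bags containing it form a connected subtree. All three properties hold, so this is a valid tree decomposition of width max|bag| − 1 = 2, and hence tw(G) ≤ 2.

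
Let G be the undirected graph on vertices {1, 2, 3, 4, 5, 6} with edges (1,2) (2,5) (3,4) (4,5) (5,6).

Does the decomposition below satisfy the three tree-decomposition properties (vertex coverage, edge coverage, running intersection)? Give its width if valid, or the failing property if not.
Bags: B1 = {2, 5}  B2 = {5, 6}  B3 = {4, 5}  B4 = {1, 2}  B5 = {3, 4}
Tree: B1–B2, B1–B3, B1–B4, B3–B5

Yes; width 1.

Checking the three conditions: (i) the bags cover all of {1, 2, 3, 4, 5, 6}; (ii) for each edge, some bag contains both endpoints; (iii) the bags containing any fixed vertex form a subtree. All hold, so the decomposition is valid with width 2 − 1 = 1.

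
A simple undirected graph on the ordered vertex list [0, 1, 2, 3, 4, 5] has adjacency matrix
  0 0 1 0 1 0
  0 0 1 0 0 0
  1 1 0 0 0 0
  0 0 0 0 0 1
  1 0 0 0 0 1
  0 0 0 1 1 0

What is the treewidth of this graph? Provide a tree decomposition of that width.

Each bag holds 2 vertices, so the decomposition has width 1, which upper-bounds the treewidth. G has an edge, so its treewidth is at least 1. Therefore the treewidth is 1.

Treewidth 1.
Bags: B1 = {3, 5}  B2 = {4, 5}  B3 = {0, 4}  B4 = {0, 2}  B5 = {1, 2}
Tree: B1–B2, B2–B3, B3–B4, B4–B5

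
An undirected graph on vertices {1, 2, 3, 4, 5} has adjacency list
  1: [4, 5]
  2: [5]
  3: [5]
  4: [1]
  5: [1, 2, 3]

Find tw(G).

A width-1 tree decomposition is:
Bags: B1 = {2, 5}  B2 = {1, 5}  B3 = {3, 5}  B4 = {1, 4}
Tree: B1–B2, B1–B3, B2–B4
Every bag has size at most 2, so the width is 2 − 1 = 1 and tw(G) ≤ 1. Since G has at least one edge (e.g. 5–2), it is not an edgeless graph, so tw(G) ≥ 1. The upper and lower bounds meet at 1, so that is the treewidth.

1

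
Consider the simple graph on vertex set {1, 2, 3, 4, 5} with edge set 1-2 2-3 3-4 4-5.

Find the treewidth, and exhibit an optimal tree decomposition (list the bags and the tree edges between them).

Treewidth 1.
Bags: B1 = {1, 2}  B2 = {2, 3}  B3 = {3, 4}  B4 = {4, 5}
Tree: B1–B2, B2–B3, B3–B4

Every bag has size at most 2, so the width is 2 − 1 = 1 and tw(G) ≤ 1. Any graph with an edge has treewidth ≥ 1, and G has the edge 1–2. Combining the bounds, tw(G) = 1.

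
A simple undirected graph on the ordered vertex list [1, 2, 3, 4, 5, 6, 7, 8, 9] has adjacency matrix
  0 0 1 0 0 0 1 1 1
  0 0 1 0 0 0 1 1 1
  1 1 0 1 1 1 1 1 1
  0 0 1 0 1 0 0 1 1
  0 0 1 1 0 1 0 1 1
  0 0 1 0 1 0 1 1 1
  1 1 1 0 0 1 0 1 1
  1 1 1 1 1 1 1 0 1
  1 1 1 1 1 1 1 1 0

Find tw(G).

4

A width-4 tree decomposition is:
Bags: B1 = {3, 4, 5, 8, 9}  B2 = {3, 5, 6, 8, 9}  B3 = {3, 6, 7, 8, 9}  B4 = {1, 3, 7, 8, 9}  B5 = {2, 3, 7, 8, 9}
Tree: B1–B2, B2–B3, B3–B4, B4–B5
Every bag has size at most 5, so the width is 5 − 1 = 4 and tw(G) ≤ 4. For the lower bound, the 5 vertices {3, 4, 5, 8, 9} are pairwise adjacent, and any tree decomposition puts a clique entirely inside one bag — forcing width ≥ 4. Therefore the treewidth is 4.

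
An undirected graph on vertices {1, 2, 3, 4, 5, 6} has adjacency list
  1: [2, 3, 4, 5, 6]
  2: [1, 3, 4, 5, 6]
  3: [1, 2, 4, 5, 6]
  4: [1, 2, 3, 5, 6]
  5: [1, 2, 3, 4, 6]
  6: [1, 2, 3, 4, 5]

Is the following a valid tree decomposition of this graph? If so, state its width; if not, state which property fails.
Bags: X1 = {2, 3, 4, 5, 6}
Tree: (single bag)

No — vertex 1 appears in no bag.

A tree decomposition must satisfy three properties: every vertex lies in some bag; for every edge, both endpoints lie together in some bag; and for every vertex, the bags containing it form a connected subtree. Here vertex 1 appears in no bag, so the decomposition is invalid.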